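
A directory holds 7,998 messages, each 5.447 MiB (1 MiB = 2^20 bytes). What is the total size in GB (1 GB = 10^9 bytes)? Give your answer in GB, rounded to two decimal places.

Total = 7,998 × 5.447 MiB = 43565.106 MiB
= 43565.106 × 1,048,576 bytes = 45,681,324,589.056 bytes
1 GB = 1,000,000,000 bytes
45,681,324,589.056 / 1,000,000,000 = 45.68 GB

45.68 GB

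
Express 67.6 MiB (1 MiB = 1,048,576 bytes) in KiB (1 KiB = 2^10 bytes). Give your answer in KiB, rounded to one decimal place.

67.6 MiB × 1,048,576 bytes/MiB = 70,883,737.6 bytes
1 KiB = 2^10 bytes = 1,024 bytes
70,883,737.6 / 1,024 = 69,222.4 KiB

69,222.4 KiB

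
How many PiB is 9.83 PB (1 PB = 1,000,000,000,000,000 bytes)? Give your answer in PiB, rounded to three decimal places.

8.731 PiB

9.83 PB = 9.83 × 10^15 bytes = 9,830,000,000,000,000 bytes
1 PiB = 2^50 bytes = 1,125,899,906,842,624 bytes
9,830,000,000,000,000 / 1,125,899,906,842,624 = 8.731 PiB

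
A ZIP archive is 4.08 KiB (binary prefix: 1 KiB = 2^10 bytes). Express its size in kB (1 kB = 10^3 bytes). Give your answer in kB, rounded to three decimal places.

4.08 KiB × 1,024 bytes/KiB = 4,177.92 bytes
1 kB = 10^3 bytes = 1,000 bytes
4,177.92 / 1,000 = 4.178 kB

4.178 kB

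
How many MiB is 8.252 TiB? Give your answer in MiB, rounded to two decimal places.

8,652,849.15 MiB

8.252 TiB = 8.252 × 2^40 bytes = 9,073,169,952,407.552 bytes
1 MiB = 1,048,576 bytes
9,073,169,952,407.552 / 1,048,576 = 8,652,849.15 MiB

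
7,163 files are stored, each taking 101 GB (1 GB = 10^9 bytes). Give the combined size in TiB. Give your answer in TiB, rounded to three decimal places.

Total = 7,163 × 101 GB = 723,463 GB
= 723,463 × 1,000,000,000 bytes = 723,463,000,000,000 bytes
1 TiB = 1,099,511,627,776 bytes
723,463,000,000,000 / 1,099,511,627,776 = 657.986 TiB

657.986 TiB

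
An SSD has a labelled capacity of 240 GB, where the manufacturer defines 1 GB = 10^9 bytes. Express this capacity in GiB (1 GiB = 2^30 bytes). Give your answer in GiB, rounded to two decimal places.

240 GB = 240 × 10^9 bytes = 240,000,000,000 bytes
1 GiB = 2^30 bytes = 1,073,741,824 bytes
240,000,000,000 / 1,073,741,824 = 223.52 GiB

223.52 GiB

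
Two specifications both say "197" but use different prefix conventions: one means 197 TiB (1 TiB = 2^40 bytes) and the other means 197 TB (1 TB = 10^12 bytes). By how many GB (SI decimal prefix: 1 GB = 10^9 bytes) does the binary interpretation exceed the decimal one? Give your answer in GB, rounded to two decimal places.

197 TiB = 197 × 1,099,511,627,776 = 216,603,790,671,872 bytes
197 TB = 197 × 1,000,000,000,000 = 197,000,000,000,000 bytes
difference = 19,603,790,671,872 bytes
19,603,790,671,872 / 1,000,000,000 = 19,603.79 GB

19,603.79 GB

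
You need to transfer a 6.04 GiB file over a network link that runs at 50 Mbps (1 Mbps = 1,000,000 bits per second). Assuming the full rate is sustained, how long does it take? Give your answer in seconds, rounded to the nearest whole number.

1,038 seconds

6.04 GiB = 6,485,400,616.96 bytes = 51,883,204,935.68 bits
50 Mbps = 50,000,000 bits/s
time = 51,883,204,935.68 / 50,000,000 = 1,038 s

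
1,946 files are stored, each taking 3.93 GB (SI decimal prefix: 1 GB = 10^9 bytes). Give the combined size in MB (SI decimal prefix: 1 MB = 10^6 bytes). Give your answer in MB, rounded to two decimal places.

7,647,780.00 MB

Total = 1,946 × 3.93 GB = 7647.78 GB
= 7647.78 × 1,000,000,000 bytes = 7,647,780,000,000 bytes
1 MB = 1,000,000 bytes
7,647,780,000,000 / 1,000,000 = 7,647,780.00 MB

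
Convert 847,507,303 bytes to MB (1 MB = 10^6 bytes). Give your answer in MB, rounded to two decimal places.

847,507,303 bytes given.
1 MB = 10^6 bytes = 1,000,000 bytes
847,507,303 / 1,000,000 = 847.51 MB

847.51 MB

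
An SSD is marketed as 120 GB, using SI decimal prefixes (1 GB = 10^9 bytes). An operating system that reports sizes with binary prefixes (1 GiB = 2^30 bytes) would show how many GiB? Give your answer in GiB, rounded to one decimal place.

120 GB = 120 × 10^9 bytes = 120,000,000,000 bytes
1 GiB = 1,073,741,824 bytes
120,000,000,000 / 1,073,741,824 = 111.8 GiB

111.8 GiB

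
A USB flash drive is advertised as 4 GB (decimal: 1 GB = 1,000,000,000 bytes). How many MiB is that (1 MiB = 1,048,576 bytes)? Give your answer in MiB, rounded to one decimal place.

3,814.7 MiB

4 GB = 4 × 10^9 bytes = 4,000,000,000 bytes
1 MiB = 1,048,576 bytes
4,000,000,000 / 1,048,576 = 3,814.7 MiB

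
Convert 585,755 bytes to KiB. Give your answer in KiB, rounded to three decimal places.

572.026 KiB

585,755 bytes given.
1 KiB = 2^10 bytes = 1,024 bytes
585,755 / 1,024 = 572.026 KiB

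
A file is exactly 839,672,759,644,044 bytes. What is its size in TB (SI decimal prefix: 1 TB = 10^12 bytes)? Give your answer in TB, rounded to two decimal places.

839,672,759,644,044 bytes given.
1 TB = 1,000,000,000,000 bytes
839,672,759,644,044 / 1,000,000,000,000 = 839.67 TB

839.67 TB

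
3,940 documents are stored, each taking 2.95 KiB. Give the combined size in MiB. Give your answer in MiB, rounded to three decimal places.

Total = 3,940 × 2.95 KiB = 11,623 KiB
= 11,623 × 1,024 bytes = 11,901,952 bytes
1 MiB = 1,048,576 bytes
11,901,952 / 1,048,576 = 11.351 MiB

11.351 MiB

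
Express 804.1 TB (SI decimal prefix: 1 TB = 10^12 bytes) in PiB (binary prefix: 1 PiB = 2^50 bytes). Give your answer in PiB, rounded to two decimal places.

804.1 TB × 1,000,000,000,000 bytes/TB = 804,100,000,000,000 bytes
1 PiB = 2^50 bytes = 1,125,899,906,842,624 bytes
804,100,000,000,000 / 1,125,899,906,842,624 = 0.71 PiB

0.71 PiB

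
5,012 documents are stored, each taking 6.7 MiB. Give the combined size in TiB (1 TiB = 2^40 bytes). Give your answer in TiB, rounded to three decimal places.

0.032 TiB

Total = 5,012 × 6.7 MiB = 33580.4 MiB
= 33580.4 × 1,048,576 bytes = 35,211,601,510.4 bytes
1 TiB = 1,099,511,627,776 bytes
35,211,601,510.4 / 1,099,511,627,776 = 0.032 TiB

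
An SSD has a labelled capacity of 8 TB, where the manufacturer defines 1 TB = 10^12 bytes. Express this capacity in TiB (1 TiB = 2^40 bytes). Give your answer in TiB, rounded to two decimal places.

7.28 TiB

8 TB × 1,000,000,000,000 bytes/TB = 8,000,000,000,000 bytes
1 TiB = 1,099,511,627,776 bytes
8,000,000,000,000 / 1,099,511,627,776 = 7.28 TiB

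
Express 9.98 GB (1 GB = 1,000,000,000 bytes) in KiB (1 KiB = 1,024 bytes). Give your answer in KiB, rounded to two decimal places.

9.98 GB = 9.98 × 10^9 bytes = 9,980,000,000 bytes
1 KiB = 2^10 bytes = 1,024 bytes
9,980,000,000 / 1,024 = 9,746,093.75 KiB

9,746,093.75 KiB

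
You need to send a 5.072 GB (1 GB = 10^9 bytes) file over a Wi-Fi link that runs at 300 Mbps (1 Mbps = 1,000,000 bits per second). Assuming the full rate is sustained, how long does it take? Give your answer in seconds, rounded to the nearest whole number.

5.072 GB = 5,072,000,000 bytes = 40,576,000,000 bits
300 Mbps = 300,000,000 bits/s
time = 40,576,000,000 / 300,000,000 = 135 s

135 seconds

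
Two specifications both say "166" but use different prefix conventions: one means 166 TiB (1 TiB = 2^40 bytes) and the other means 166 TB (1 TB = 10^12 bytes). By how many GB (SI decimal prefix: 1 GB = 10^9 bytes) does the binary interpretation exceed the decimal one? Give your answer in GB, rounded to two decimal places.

166 TiB = 166 × 1,099,511,627,776 = 182,518,930,210,816 bytes
166 TB = 166 × 1,000,000,000,000 = 166,000,000,000,000 bytes
difference = 16,518,930,210,816 bytes
16,518,930,210,816 / 1,000,000,000 = 16,518.93 GB

16,518.93 GB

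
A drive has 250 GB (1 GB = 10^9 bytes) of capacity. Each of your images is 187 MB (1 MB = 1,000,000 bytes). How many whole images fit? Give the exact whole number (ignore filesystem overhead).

Capacity: 250 GB = 250,000,000,000 bytes
Per item: 187 MB = 187,000,000 bytes
⌊250,000,000,000 / 187,000,000⌋ = 1,336

1,336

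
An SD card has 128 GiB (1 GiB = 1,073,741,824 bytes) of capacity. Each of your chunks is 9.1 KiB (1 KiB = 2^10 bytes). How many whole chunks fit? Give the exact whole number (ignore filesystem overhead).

Capacity: 128 GiB = 137,438,953,472 bytes
Per item: 9.1 KiB = 9,318.4 bytes
⌊137,438,953,472 / 9,318.4⌋ = 14,749,200

14,749,200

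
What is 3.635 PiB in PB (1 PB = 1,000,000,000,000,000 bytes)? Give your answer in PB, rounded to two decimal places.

4.09 PB

3.635 PiB × 1,125,899,906,842,624 bytes/PiB = 4,092,646,161,372,938.24 bytes
1 PB = 10^15 bytes = 1,000,000,000,000,000 bytes
4,092,646,161,372,938.24 / 1,000,000,000,000,000 = 4.09 PB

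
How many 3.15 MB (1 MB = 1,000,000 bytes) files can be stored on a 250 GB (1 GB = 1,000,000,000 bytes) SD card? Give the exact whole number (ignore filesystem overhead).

79,365

Capacity: 250 GB = 250,000,000,000 bytes
Per item: 3.15 MB = 3,150,000 bytes
⌊250,000,000,000 / 3,150,000⌋ = 79,365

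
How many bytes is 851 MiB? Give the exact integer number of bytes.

851 × 1,048,576 = 892,338,176 bytes  (1 MiB = 2^20 bytes)

892,338,176 bytes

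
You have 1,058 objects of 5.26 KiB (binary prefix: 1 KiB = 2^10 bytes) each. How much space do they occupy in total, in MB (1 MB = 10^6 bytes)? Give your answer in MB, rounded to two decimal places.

Total = 1,058 × 5.26 KiB = 5565.08 KiB
= 5565.08 × 1,024 bytes = 5,698,641.92 bytes
1 MB = 1,000,000 bytes
5,698,641.92 / 1,000,000 = 5.70 MB

5.70 MB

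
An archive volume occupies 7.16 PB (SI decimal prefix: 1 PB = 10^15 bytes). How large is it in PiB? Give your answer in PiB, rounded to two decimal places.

6.36 PiB

7.16 PB = 7.16 × 10^15 bytes = 7,160,000,000,000,000 bytes
1 PiB = 2^50 bytes = 1,125,899,906,842,624 bytes
7,160,000,000,000,000 / 1,125,899,906,842,624 = 6.36 PiB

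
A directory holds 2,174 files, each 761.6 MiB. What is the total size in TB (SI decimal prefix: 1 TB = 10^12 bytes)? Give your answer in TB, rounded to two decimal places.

1.74 TB

Total = 2,174 × 761.6 MiB = 1655718.4 MiB
= 1655718.4 × 1,048,576 bytes = 1,736,146,576,998.4 bytes
1 TB = 1,000,000,000,000 bytes
1,736,146,576,998.4 / 1,000,000,000,000 = 1.74 TB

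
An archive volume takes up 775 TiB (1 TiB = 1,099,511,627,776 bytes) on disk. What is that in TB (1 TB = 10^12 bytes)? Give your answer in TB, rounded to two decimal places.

852.12 TB

775 TiB = 775 × 2^40 bytes = 852,121,511,526,400 bytes
1 TB = 1,000,000,000,000 bytes
852,121,511,526,400 / 1,000,000,000,000 = 852.12 TB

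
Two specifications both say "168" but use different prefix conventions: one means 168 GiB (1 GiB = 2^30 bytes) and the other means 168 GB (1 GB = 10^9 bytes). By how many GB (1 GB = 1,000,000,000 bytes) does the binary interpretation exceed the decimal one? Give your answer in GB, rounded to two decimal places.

168 GiB = 168 × 1,073,741,824 = 180,388,626,432 bytes
168 GB = 168 × 1,000,000,000 = 168,000,000,000 bytes
difference = 12,388,626,432 bytes
12,388,626,432 / 1,000,000,000 = 12.39 GB

12.39 GB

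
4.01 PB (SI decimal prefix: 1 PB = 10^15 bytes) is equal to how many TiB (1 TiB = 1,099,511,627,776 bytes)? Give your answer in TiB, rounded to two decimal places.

3,647.07 TiB

4.01 PB = 4.01 × 10^15 bytes = 4,010,000,000,000,000 bytes
1 TiB = 2^40 bytes = 1,099,511,627,776 bytes
4,010,000,000,000,000 / 1,099,511,627,776 = 3,647.07 TiB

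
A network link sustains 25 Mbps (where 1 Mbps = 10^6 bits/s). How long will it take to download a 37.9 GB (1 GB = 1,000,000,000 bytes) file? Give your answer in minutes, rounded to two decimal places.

202.13 minutes

37.9 GB = 37,900,000,000 bytes = 303,200,000,000 bits
25 Mbps = 25,000,000 bits/s
time = 303,200,000,000 / 25,000,000 = 12,128.000 s
12,128.000 s / 60 = 202.13 minutes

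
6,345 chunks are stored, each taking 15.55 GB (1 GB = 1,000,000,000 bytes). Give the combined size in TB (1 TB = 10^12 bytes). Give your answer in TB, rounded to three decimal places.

Total = 6,345 × 15.55 GB = 98664.75 GB
= 98664.75 × 1,000,000,000 bytes = 98,664,750,000,000 bytes
1 TB = 1,000,000,000,000 bytes
98,664,750,000,000 / 1,000,000,000,000 = 98.665 TB

98.665 TB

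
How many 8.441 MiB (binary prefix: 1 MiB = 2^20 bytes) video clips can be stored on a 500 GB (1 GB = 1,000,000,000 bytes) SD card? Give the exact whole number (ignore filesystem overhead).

56,490

Capacity: 500 GB = 500,000,000,000 bytes
Per item: 8.441 MiB = 8,851,030.016 bytes
⌊500,000,000,000 / 8,851,030.016⌋ = 56,490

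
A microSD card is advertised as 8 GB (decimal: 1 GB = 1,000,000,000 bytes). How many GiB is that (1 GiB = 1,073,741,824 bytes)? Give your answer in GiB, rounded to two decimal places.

7.45 GiB

8 GB × 1,000,000,000 bytes/GB = 8,000,000,000 bytes
1 GiB = 2^30 bytes = 1,073,741,824 bytes
8,000,000,000 / 1,073,741,824 = 7.45 GiB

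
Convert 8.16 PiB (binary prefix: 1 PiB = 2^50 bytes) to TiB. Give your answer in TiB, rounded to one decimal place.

8,355.8 TiB

8.16 PiB = 8.16 × 2^50 bytes = 9,187,343,239,835,811.84 bytes
1 TiB = 2^40 bytes = 1,099,511,627,776 bytes
9,187,343,239,835,811.84 / 1,099,511,627,776 = 8,355.8 TiB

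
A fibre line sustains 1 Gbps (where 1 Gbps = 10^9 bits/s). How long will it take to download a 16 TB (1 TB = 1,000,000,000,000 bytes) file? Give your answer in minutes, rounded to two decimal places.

2,133.33 minutes

16 TB = 16,000,000,000,000 bytes = 128,000,000,000,000 bits
1 Gbps = 1,000,000,000 bits/s
time = 128,000,000,000,000 / 1,000,000,000 = 128,000.000 s
128,000.000 s / 60 = 2,133.33 minutes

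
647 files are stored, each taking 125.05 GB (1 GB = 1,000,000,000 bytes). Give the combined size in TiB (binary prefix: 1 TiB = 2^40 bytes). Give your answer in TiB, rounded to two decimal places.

Total = 647 × 125.05 GB = 80907.35 GB
= 80907.35 × 1,000,000,000 bytes = 80,907,350,000,000 bytes
1 TiB = 1,099,511,627,776 bytes
80,907,350,000,000 / 1,099,511,627,776 = 73.58 TiB

73.58 TiB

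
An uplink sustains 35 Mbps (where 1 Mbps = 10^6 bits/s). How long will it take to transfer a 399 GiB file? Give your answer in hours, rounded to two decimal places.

27.20 hours

399 GiB = 428,422,987,776 bytes = 3,427,383,902,208 bits
35 Mbps = 35,000,000 bits/s
time = 3,427,383,902,208 / 35,000,000 = 97,925.2543 s
97,925.2543 s / 3600 = 27.20 hours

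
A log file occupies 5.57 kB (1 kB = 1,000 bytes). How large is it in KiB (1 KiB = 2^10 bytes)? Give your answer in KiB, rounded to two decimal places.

5.44 KiB

5.57 kB = 5.57 × 10^3 bytes = 5,570 bytes
1 KiB = 1,024 bytes
5,570 / 1,024 = 5.44 KiB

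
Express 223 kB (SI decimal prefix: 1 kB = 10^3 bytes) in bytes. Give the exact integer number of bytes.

223,000 bytes

223 × 1,000 = 223,000 bytes  (1 kB = 10^3 bytes)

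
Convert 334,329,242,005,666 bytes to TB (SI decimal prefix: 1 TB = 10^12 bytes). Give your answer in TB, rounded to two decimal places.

334,329,242,005,666 bytes given.
1 TB = 1,000,000,000,000 bytes
334,329,242,005,666 / 1,000,000,000,000 = 334.33 TB

334.33 TB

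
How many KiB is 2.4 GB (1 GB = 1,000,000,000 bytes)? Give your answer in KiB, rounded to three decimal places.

2.4 GB = 2.4 × 10^9 bytes = 2,400,000,000 bytes
1 KiB = 2^10 bytes = 1,024 bytes
2,400,000,000 / 1,024 = 2,343,750.000 KiB

2,343,750.000 KiB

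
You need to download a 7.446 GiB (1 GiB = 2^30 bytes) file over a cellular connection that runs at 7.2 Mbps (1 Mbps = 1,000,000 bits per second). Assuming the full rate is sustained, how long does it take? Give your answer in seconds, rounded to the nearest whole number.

7.446 GiB = 7,995,081,621.504 bytes = 63,960,652,972.032 bits
7.2 Mbps = 7,200,000 bits/s
time = 63,960,652,972.032 / 7,200,000 = 8,883 s

8,883 seconds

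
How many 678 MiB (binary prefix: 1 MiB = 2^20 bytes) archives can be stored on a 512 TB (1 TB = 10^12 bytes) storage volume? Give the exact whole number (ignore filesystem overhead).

Capacity: 512 TB = 512,000,000,000,000 bytes
Per item: 678 MiB = 710,934,528 bytes
⌊512,000,000,000,000 / 710,934,528⌋ = 720,178

720,178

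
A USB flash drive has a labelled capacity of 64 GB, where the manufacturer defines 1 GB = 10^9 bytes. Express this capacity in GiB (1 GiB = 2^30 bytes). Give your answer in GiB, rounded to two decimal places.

64 GB = 64 × 10^9 bytes = 64,000,000,000 bytes
1 GiB = 2^30 bytes = 1,073,741,824 bytes
64,000,000,000 / 1,073,741,824 = 59.60 GiB

59.60 GiB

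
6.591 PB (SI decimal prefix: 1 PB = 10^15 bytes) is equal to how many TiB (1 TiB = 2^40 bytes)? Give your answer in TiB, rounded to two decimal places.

6.591 PB = 6.591 × 10^15 bytes = 6,591,000,000,000,000 bytes
1 TiB = 2^40 bytes = 1,099,511,627,776 bytes
6,591,000,000,000,000 / 1,099,511,627,776 = 5,994.48 TiB

5,994.48 TiB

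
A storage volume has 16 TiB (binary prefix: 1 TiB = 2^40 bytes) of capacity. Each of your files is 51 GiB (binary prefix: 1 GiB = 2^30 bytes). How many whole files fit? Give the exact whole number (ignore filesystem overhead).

Capacity: 16 TiB = 17,592,186,044,416 bytes
Per item: 51 GiB = 54,760,833,024 bytes
⌊17,592,186,044,416 / 54,760,833,024⌋ = 321

321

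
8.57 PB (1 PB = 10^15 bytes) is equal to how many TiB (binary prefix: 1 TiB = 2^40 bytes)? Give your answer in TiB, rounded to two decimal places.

7,794.37 TiB

8.57 PB = 8.57 × 10^15 bytes = 8,570,000,000,000,000 bytes
1 TiB = 1,099,511,627,776 bytes
8,570,000,000,000,000 / 1,099,511,627,776 = 7,794.37 TiB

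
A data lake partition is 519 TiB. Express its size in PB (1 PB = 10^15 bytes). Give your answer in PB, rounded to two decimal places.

519 TiB × 1,099,511,627,776 bytes/TiB = 570,646,534,815,744 bytes
1 PB = 1,000,000,000,000,000 bytes
570,646,534,815,744 / 1,000,000,000,000,000 = 0.57 PB

0.57 PB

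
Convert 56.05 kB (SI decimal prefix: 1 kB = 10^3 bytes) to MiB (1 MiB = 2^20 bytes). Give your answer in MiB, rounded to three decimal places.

56.05 kB = 56.05 × 10^3 bytes = 56,050 bytes
1 MiB = 1,048,576 bytes
56,050 / 1,048,576 = 0.053 MiB

0.053 MiB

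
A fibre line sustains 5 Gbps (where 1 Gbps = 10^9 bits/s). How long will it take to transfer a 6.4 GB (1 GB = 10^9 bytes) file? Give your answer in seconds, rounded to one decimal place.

10.2 seconds

6.4 GB = 6,400,000,000 bytes = 51,200,000,000 bits
5 Gbps = 5,000,000,000 bits/s
time = 51,200,000,000 / 5,000,000,000 = 10.2 s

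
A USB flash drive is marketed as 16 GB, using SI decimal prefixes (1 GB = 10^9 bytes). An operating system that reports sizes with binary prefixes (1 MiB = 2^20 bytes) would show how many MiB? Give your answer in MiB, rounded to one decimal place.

16 GB = 16 × 10^9 bytes = 16,000,000,000 bytes
1 MiB = 1,048,576 bytes
16,000,000,000 / 1,048,576 = 15,258.8 MiB

15,258.8 MiB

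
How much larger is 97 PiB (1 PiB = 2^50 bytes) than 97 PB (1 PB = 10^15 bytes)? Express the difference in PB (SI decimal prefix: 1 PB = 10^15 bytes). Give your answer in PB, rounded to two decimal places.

12.21 PB

97 PiB = 97 × 1,125,899,906,842,624 = 109,212,290,963,734,528 bytes
97 PB = 97 × 1,000,000,000,000,000 = 97,000,000,000,000,000 bytes
difference = 12,212,290,963,734,528 bytes
12,212,290,963,734,528 / 1,000,000,000,000,000 = 12.21 PB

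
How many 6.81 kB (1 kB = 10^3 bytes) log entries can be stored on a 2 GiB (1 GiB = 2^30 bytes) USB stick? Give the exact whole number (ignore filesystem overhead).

315,342

Capacity: 2 GiB = 2,147,483,648 bytes
Per item: 6.81 kB = 6,810 bytes
⌊2,147,483,648 / 6,810⌋ = 315,342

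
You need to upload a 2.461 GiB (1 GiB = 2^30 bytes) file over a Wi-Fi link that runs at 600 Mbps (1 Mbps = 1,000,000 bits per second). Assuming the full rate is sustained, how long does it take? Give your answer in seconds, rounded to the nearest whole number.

2.461 GiB = 2,642,478,628.864 bytes = 21,139,829,030.912 bits
600 Mbps = 600,000,000 bits/s
time = 21,139,829,030.912 / 600,000,000 = 35 s

35 seconds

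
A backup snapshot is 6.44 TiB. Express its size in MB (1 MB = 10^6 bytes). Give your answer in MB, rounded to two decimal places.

6.44 TiB × 1,099,511,627,776 bytes/TiB = 7,080,854,882,877.44 bytes
1 MB = 10^6 bytes = 1,000,000 bytes
7,080,854,882,877.44 / 1,000,000 = 7,080,854.88 MB

7,080,854.88 MB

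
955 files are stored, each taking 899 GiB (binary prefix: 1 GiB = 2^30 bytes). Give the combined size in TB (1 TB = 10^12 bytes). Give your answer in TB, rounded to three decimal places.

921.856 TB

Total = 955 × 899 GiB = 858,545 GiB
= 858,545 × 1,073,741,824 bytes = 921,855,674,286,080 bytes
1 TB = 1,000,000,000,000 bytes
921,855,674,286,080 / 1,000,000,000,000 = 921.856 TB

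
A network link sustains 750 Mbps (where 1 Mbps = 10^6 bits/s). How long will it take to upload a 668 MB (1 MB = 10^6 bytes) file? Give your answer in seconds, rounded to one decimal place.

7.1 seconds

668 MB = 668,000,000 bytes = 5,344,000,000 bits
750 Mbps = 750,000,000 bits/s
time = 5,344,000,000 / 750,000,000 = 7.1 s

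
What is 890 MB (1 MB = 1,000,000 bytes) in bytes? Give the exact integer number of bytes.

890,000,000 bytes

890 × 1,000,000 = 890,000,000 bytes  (1 MB = 10^6 bytes)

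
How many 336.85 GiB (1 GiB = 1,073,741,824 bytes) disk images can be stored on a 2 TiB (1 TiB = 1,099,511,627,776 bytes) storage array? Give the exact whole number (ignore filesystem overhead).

Capacity: 2 TiB = 2,199,023,255,552 bytes
Per item: 336.85 GiB = 361,689,933,414.4 bytes
⌊2,199,023,255,552 / 361,689,933,414.4⌋ = 6

6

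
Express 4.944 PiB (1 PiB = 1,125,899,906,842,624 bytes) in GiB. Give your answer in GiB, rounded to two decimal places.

4.944 PiB × 1,125,899,906,842,624 bytes/PiB = 5,566,449,139,429,933.056 bytes
1 GiB = 2^30 bytes = 1,073,741,824 bytes
5,566,449,139,429,933.056 / 1,073,741,824 = 5,184,159.74 GiB

5,184,159.74 GiB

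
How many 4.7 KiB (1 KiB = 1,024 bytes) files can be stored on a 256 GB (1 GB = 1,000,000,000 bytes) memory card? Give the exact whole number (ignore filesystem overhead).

Capacity: 256 GB = 256,000,000,000 bytes
Per item: 4.7 KiB = 4,812.8 bytes
⌊256,000,000,000 / 4,812.8⌋ = 53,191,489

53,191,489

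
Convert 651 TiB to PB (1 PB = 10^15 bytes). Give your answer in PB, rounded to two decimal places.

0.72 PB

651 TiB = 651 × 2^40 bytes = 715,782,069,682,176 bytes
1 PB = 1,000,000,000,000,000 bytes
715,782,069,682,176 / 1,000,000,000,000,000 = 0.72 PB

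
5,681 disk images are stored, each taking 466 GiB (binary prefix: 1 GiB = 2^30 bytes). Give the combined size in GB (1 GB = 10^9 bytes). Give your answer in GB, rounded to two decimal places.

Total = 5,681 × 466 GiB = 2,647,346 GiB
= 2,647,346 × 1,073,741,824 bytes = 2,842,566,122,799,104 bytes
1 GB = 1,000,000,000 bytes
2,842,566,122,799,104 / 1,000,000,000 = 2,842,566.12 GB

2,842,566.12 GB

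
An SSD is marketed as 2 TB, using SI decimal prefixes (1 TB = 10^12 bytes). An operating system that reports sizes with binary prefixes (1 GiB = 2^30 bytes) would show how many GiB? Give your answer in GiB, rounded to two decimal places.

1,862.65 GiB

2 TB = 2 × 10^12 bytes = 2,000,000,000,000 bytes
1 GiB = 1,073,741,824 bytes
2,000,000,000,000 / 1,073,741,824 = 1,862.65 GiB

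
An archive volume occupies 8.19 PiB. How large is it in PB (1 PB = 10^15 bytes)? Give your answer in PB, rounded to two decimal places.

9.22 PB

8.19 PiB = 8.19 × 2^50 bytes = 9,221,120,237,041,090.56 bytes
1 PB = 10^15 bytes = 1,000,000,000,000,000 bytes
9,221,120,237,041,090.56 / 1,000,000,000,000,000 = 9.22 PB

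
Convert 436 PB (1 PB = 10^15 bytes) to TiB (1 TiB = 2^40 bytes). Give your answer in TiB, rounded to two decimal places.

436 PB × 1,000,000,000,000,000 bytes/PB = 436,000,000,000,000,000 bytes
1 TiB = 2^40 bytes = 1,099,511,627,776 bytes
436,000,000,000,000,000 / 1,099,511,627,776 = 396,539.69 TiB

396,539.69 TiB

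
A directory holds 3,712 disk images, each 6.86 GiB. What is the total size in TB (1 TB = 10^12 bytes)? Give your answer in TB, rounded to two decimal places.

27.34 TB

Total = 3,712 × 6.86 GiB = 25464.32 GiB
= 25464.32 × 1,073,741,824 bytes = 27,342,105,403,719.68 bytes
1 TB = 1,000,000,000,000 bytes
27,342,105,403,719.68 / 1,000,000,000,000 = 27.34 TB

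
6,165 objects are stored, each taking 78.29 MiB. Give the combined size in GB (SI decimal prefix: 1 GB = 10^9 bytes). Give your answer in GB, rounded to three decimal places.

506.103 GB

Total = 6,165 × 78.29 MiB = 482657.85 MiB
= 482657.85 × 1,048,576 bytes = 506,103,437,721.6 bytes
1 GB = 1,000,000,000 bytes
506,103,437,721.6 / 1,000,000,000 = 506.103 GB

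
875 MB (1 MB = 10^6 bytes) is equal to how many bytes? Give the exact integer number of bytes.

875 × 1,000,000 = 875,000,000 bytes

875,000,000 bytes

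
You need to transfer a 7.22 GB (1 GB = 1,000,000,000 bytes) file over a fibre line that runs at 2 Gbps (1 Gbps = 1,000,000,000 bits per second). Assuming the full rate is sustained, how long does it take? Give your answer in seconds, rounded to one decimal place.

7.22 GB = 7,220,000,000 bytes = 57,760,000,000 bits
2 Gbps = 2,000,000,000 bits/s
time = 57,760,000,000 / 2,000,000,000 = 28.9 s

28.9 seconds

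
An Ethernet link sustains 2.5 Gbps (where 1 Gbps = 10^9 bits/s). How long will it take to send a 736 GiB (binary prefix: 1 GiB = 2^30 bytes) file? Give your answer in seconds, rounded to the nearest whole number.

736 GiB = 790,273,982,464 bytes = 6,322,191,859,712 bits
2.5 Gbps = 2,500,000,000 bits/s
time = 6,322,191,859,712 / 2,500,000,000 = 2,529 s

2,529 seconds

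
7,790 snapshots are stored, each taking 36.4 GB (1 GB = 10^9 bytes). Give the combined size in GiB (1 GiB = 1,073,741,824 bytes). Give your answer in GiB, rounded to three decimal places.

Total = 7,790 × 36.4 GB = 283,556 GB
= 283,556 × 1,000,000,000 bytes = 283,556,000,000,000 bytes
1 GiB = 1,073,741,824 bytes
283,556,000,000,000 / 1,073,741,824 = 264,082.104 GiB

264,082.104 GiB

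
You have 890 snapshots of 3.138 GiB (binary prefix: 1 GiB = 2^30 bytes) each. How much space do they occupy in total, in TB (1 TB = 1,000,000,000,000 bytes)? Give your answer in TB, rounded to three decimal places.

2.999 TB

Total = 890 × 3.138 GiB = 2792.82 GiB
= 2792.82 × 1,073,741,824 bytes = 2,998,767,640,903.68 bytes
1 TB = 1,000,000,000,000 bytes
2,998,767,640,903.68 / 1,000,000,000,000 = 2.999 TB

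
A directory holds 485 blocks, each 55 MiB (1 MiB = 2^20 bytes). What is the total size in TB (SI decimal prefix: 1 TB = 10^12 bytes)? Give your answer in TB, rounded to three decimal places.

Total = 485 × 55 MiB = 26,675 MiB
= 26,675 × 1,048,576 bytes = 27,970,764,800 bytes
1 TB = 1,000,000,000,000 bytes
27,970,764,800 / 1,000,000,000,000 = 0.028 TB

0.028 TB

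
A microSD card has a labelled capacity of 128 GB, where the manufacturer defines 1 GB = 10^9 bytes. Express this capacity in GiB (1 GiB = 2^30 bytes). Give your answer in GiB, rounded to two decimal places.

128 GB = 128 × 10^9 bytes = 128,000,000,000 bytes
1 GiB = 1,073,741,824 bytes
128,000,000,000 / 1,073,741,824 = 119.21 GiB

119.21 GiB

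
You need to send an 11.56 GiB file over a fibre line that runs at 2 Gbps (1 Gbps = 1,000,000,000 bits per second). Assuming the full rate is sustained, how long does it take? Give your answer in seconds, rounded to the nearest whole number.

11.56 GiB = 12,412,455,485.44 bytes = 99,299,643,883.52 bits
2 Gbps = 2,000,000,000 bits/s
time = 99,299,643,883.52 / 2,000,000,000 = 50 s

50 seconds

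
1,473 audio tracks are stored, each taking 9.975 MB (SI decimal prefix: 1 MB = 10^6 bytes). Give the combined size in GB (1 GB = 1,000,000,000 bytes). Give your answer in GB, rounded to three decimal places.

14.693 GB

Total = 1,473 × 9.975 MB = 14693.175 MB
= 14693.175 × 1,000,000 bytes = 14,693,175,000 bytes
1 GB = 1,000,000,000 bytes
14,693,175,000 / 1,000,000,000 = 14.693 GB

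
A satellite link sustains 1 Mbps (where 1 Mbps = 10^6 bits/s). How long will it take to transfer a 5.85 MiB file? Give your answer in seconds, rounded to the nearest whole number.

5.85 MiB = 6,134,169.6 bytes = 49,073,356.8 bits
1 Mbps = 1,000,000 bits/s
time = 49,073,356.8 / 1,000,000 = 49 s

49 seconds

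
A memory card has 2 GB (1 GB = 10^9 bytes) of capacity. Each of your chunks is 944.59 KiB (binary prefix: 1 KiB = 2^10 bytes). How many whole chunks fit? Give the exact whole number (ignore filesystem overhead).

Capacity: 2 GB = 2,000,000,000 bytes
Per item: 944.59 KiB = 967,260.16 bytes
⌊2,000,000,000 / 967,260.16⌋ = 2,067

2,067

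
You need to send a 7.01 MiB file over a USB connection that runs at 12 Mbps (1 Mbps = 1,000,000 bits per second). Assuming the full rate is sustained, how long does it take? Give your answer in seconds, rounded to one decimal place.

7.01 MiB = 7,350,517.76 bytes = 58,804,142.08 bits
12 Mbps = 12,000,000 bits/s
time = 58,804,142.08 / 12,000,000 = 4.9 s

4.9 seconds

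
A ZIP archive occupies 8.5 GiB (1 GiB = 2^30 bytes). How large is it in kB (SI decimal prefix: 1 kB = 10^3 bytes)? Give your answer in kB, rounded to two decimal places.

8.5 GiB × 1,073,741,824 bytes/GiB = 9,126,805,504 bytes
1 kB = 10^3 bytes = 1,000 bytes
9,126,805,504 / 1,000 = 9,126,805.50 kB

9,126,805.50 kB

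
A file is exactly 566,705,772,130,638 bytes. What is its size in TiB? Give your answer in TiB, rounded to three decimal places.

515.416 TiB

566,705,772,130,638 bytes given.
1 TiB = 2^40 bytes = 1,099,511,627,776 bytes
566,705,772,130,638 / 1,099,511,627,776 = 515.416 TiB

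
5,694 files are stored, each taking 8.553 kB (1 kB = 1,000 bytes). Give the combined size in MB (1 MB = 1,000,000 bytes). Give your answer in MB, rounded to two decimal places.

Total = 5,694 × 8.553 kB = 48700.782 kB
= 48700.782 × 1,000 bytes = 48,700,782 bytes
1 MB = 1,000,000 bytes
48,700,782 / 1,000,000 = 48.70 MB

48.70 MB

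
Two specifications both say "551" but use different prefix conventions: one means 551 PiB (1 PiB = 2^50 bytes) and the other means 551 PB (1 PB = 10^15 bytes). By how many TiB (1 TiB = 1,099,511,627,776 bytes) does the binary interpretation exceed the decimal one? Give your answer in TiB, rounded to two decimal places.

63,092.42 TiB

551 PiB = 551 × 1,125,899,906,842,624 = 620,370,848,670,285,824 bytes
551 PB = 551 × 1,000,000,000,000,000 = 551,000,000,000,000,000 bytes
difference = 69,370,848,670,285,824 bytes
69,370,848,670,285,824 / 1,099,511,627,776 = 63,092.42 TiB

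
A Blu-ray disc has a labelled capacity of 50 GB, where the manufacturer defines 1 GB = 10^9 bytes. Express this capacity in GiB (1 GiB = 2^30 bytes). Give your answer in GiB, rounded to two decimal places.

50 GB × 1,000,000,000 bytes/GB = 50,000,000,000 bytes
1 GiB = 1,073,741,824 bytes
50,000,000,000 / 1,073,741,824 = 46.57 GiB

46.57 GiB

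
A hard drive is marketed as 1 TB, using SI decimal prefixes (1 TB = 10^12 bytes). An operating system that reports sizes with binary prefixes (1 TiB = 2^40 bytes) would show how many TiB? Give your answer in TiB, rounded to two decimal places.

1 TB = 1 × 10^12 bytes = 1,000,000,000,000 bytes
1 TiB = 1,099,511,627,776 bytes
1,000,000,000,000 / 1,099,511,627,776 = 0.91 TiB

0.91 TiB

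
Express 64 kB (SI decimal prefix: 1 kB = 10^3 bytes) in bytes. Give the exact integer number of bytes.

64,000 bytes

64 × 1,000 = 64,000 bytes  (1 kB = 10^3 bytes)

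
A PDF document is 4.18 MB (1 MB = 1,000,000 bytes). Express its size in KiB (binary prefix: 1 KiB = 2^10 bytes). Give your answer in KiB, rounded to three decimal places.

4.18 MB = 4.18 × 10^6 bytes = 4,180,000 bytes
1 KiB = 1,024 bytes
4,180,000 / 1,024 = 4,082.031 KiB

4,082.031 KiB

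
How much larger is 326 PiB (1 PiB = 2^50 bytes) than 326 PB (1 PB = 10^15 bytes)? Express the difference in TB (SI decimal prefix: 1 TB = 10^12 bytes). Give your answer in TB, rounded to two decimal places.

326 PiB = 326 × 1,125,899,906,842,624 = 367,043,369,630,695,424 bytes
326 PB = 326 × 1,000,000,000,000,000 = 326,000,000,000,000,000 bytes
difference = 41,043,369,630,695,424 bytes
41,043,369,630,695,424 / 1,000,000,000,000 = 41,043.37 TB

41,043.37 TB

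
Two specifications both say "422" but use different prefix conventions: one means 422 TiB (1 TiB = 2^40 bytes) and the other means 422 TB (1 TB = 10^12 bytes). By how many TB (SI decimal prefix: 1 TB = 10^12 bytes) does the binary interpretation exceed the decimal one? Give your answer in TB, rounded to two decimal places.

41.99 TB

422 TiB = 422 × 1,099,511,627,776 = 463,993,906,921,472 bytes
422 TB = 422 × 1,000,000,000,000 = 422,000,000,000,000 bytes
difference = 41,993,906,921,472 bytes
41,993,906,921,472 / 1,000,000,000,000 = 41.99 TB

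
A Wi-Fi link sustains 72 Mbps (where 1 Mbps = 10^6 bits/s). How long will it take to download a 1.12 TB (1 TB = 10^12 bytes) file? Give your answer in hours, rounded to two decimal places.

34.57 hours

1.12 TB = 1,120,000,000,000 bytes = 8,960,000,000,000 bits
72 Mbps = 72,000,000 bits/s
time = 8,960,000,000,000 / 72,000,000 = 124,444.4444 s
124,444.4444 s / 3600 = 34.57 hours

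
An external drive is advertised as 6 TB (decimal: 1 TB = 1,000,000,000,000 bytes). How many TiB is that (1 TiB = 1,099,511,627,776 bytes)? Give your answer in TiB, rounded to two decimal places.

5.46 TiB

6 TB × 1,000,000,000,000 bytes/TB = 6,000,000,000,000 bytes
1 TiB = 1,099,511,627,776 bytes
6,000,000,000,000 / 1,099,511,627,776 = 5.46 TiB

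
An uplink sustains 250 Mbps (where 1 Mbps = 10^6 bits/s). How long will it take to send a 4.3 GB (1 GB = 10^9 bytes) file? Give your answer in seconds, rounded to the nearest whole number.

138 seconds

4.3 GB = 4,300,000,000 bytes = 34,400,000,000 bits
250 Mbps = 250,000,000 bits/s
time = 34,400,000,000 / 250,000,000 = 138 s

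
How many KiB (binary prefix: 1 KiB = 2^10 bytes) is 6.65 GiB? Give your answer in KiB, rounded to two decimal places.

6.65 GiB = 6.65 × 2^30 bytes = 7,140,383,129.6 bytes
1 KiB = 1,024 bytes
7,140,383,129.6 / 1,024 = 6,973,030.40 KiB

6,973,030.40 KiB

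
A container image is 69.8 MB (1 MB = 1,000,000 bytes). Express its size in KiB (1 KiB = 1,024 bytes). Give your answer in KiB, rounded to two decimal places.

68,164.06 KiB

69.8 MB × 1,000,000 bytes/MB = 69,800,000 bytes
1 KiB = 1,024 bytes
69,800,000 / 1,024 = 68,164.06 KiB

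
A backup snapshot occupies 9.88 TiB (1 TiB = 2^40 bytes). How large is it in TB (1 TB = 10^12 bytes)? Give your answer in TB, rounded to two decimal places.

10.86 TB

9.88 TiB = 9.88 × 2^40 bytes = 10,863,174,882,426.88 bytes
1 TB = 10^12 bytes = 1,000,000,000,000 bytes
10,863,174,882,426.88 / 1,000,000,000,000 = 10.86 TB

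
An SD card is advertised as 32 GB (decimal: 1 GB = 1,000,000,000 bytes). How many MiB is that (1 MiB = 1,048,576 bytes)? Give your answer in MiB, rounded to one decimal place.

32 GB = 32 × 10^9 bytes = 32,000,000,000 bytes
1 MiB = 2^20 bytes = 1,048,576 bytes
32,000,000,000 / 1,048,576 = 30,517.6 MiB

30,517.6 MiB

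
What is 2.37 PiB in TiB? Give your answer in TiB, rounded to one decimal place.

2,426.9 TiB

2.37 PiB × 1,125,899,906,842,624 bytes/PiB = 2,668,382,779,217,018.88 bytes
1 TiB = 2^40 bytes = 1,099,511,627,776 bytes
2,668,382,779,217,018.88 / 1,099,511,627,776 = 2,426.9 TiB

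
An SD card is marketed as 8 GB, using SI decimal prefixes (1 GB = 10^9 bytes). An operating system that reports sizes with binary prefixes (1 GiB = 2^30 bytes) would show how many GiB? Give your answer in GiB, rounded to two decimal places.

8 GB = 8 × 10^9 bytes = 8,000,000,000 bytes
1 GiB = 1,073,741,824 bytes
8,000,000,000 / 1,073,741,824 = 7.45 GiB

7.45 GiB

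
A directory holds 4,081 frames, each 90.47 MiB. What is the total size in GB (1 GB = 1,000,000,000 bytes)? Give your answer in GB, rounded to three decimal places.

387.143 GB

Total = 4,081 × 90.47 MiB = 369208.07 MiB
= 369208.07 × 1,048,576 bytes = 387,142,721,208.32 bytes
1 GB = 1,000,000,000 bytes
387,142,721,208.32 / 1,000,000,000 = 387.143 GB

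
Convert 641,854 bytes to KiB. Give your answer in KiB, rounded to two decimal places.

626.81 KiB

641,854 bytes given.
1 KiB = 1,024 bytes
641,854 / 1,024 = 626.81 KiB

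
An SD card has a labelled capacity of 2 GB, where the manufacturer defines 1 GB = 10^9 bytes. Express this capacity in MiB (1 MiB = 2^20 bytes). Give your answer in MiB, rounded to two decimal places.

2 GB = 2 × 10^9 bytes = 2,000,000,000 bytes
1 MiB = 2^20 bytes = 1,048,576 bytes
2,000,000,000 / 1,048,576 = 1,907.35 MiB

1,907.35 MiB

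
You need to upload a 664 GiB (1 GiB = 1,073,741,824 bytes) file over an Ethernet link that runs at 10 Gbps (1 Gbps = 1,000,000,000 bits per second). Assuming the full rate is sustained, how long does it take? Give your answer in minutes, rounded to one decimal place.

664 GiB = 712,964,571,136 bytes = 5,703,716,569,088 bits
10 Gbps = 10,000,000,000 bits/s
time = 5,703,716,569,088 / 10,000,000,000 = 570.37 s
570.37 s / 60 = 9.5 minutes

9.5 minutes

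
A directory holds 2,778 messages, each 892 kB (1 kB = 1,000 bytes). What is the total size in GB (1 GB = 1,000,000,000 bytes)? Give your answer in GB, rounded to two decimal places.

2.48 GB

Total = 2,778 × 892 kB = 2,477,976 kB
= 2,477,976 × 1,000 bytes = 2,477,976,000 bytes
1 GB = 1,000,000,000 bytes
2,477,976,000 / 1,000,000,000 = 2.48 GB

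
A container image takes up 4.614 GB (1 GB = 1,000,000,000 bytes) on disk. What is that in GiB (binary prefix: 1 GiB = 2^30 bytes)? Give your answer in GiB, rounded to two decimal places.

4.30 GiB

4.614 GB = 4.614 × 10^9 bytes = 4,614,000,000 bytes
1 GiB = 2^30 bytes = 1,073,741,824 bytes
4,614,000,000 / 1,073,741,824 = 4.30 GiB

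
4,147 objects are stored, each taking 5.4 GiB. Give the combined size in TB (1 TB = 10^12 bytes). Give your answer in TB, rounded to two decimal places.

Total = 4,147 × 5.4 GiB = 22393.8 GiB
= 22393.8 × 1,073,741,824 bytes = 24,045,159,658,291.2 bytes
1 TB = 1,000,000,000,000 bytes
24,045,159,658,291.2 / 1,000,000,000,000 = 24.05 TB

24.05 TB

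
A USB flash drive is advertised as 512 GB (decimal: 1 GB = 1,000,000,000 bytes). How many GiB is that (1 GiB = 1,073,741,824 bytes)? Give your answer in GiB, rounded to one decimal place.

476.8 GiB

512 GB × 1,000,000,000 bytes/GB = 512,000,000,000 bytes
1 GiB = 2^30 bytes = 1,073,741,824 bytes
512,000,000,000 / 1,073,741,824 = 476.8 GiB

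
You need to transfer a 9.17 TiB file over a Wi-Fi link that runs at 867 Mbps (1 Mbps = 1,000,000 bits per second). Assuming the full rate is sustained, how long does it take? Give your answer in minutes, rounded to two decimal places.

9.17 TiB = 10,082,521,626,705.92 bytes = 80,660,173,013,647.36 bits
867 Mbps = 867,000,000 bits/s
time = 80,660,173,013,647.36 / 867,000,000 = 93,033.648 s
93,033.648 s / 60 = 1,550.56 minutes

1,550.56 minutes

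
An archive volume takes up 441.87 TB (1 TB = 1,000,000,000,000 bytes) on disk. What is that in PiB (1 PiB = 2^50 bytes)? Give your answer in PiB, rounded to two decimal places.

441.87 TB = 441.87 × 10^12 bytes = 441,870,000,000,000 bytes
1 PiB = 2^50 bytes = 1,125,899,906,842,624 bytes
441,870,000,000,000 / 1,125,899,906,842,624 = 0.39 PiB

0.39 PiB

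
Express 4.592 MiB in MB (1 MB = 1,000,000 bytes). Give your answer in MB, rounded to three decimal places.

4.815 MB

4.592 MiB × 1,048,576 bytes/MiB = 4,815,060.992 bytes
1 MB = 10^6 bytes = 1,000,000 bytes
4,815,060.992 / 1,000,000 = 4.815 MB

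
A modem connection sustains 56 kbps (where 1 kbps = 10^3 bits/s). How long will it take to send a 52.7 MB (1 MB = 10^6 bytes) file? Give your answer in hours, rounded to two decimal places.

2.09 hours

52.7 MB = 52,700,000 bytes = 421,600,000 bits
56 kbps = 56,000 bits/s
time = 421,600,000 / 56,000 = 7,528.5714 s
7,528.5714 s / 3600 = 2.09 hours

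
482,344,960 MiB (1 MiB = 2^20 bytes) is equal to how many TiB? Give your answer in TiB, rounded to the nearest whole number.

482,344,960 MiB = 482,344,960 × 2^20 bytes = 505,775,348,776,960 bytes
1 TiB = 1,099,511,627,776 bytes
505,775,348,776,960 / 1,099,511,627,776 = 460 TiB

460 TiB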